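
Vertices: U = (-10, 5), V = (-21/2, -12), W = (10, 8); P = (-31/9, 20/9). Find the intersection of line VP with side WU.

(-10/7, 44/7)

Barycentric coordinates of P with respect to UVW: (4/9, 2/9, 1/3).
On side WU the V-coordinate is zero; dropping P's V-weight 2/9 and renormalizing the remaining 1/3 : 4/9 gives weights 3/7, 4/7 on W, U.
Q = (3/7)·(10, 8) + (4/7)·(-10, 5) = (-10/7, 44/7).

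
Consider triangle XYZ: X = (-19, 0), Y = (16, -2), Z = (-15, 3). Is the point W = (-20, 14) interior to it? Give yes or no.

no

Barycentric coordinates of W: (-316/113, -59/113, 488/113).
The three coordinates are negative, negative, positive; a point is interior exactly when all three are positive.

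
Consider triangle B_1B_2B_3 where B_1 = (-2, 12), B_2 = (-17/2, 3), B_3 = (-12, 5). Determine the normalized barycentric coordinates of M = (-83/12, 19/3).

(1/3, 1/2, 1/6)

Signed area of the reference triangle: [B_1B_2B_3] = ½·((-2)·(3−5) + (-17/2)·(5−12) + (-12)·(12−3)) = ½·(4 + 119/2 − 108) = -89/4.
[MB_2B_3] = ½·((-83/12)·(3−5) + (-17/2)·(5−(19/3)) + (-12)·(19/3−3)) = ½·(83/6 + 34/3 − 40) = -89/12, so the B_1-coordinate is (-89/12)/(-89/4) = 1/3.
[B_1MB_3] = ½·((-2)·(19/3−5) + (-83/12)·(5−12) + (-12)·(12−(19/3))) = ½·(-8/3 + 581/12 − 68) = -89/8, so the B_2-coordinate is 1/2.
[B_1B_2M] = ½·((-2)·(3−(19/3)) + (-17/2)·(19/3−12) + (-83/12)·(12−3)) = ½·(20/3 + 289/6 − 249/4) = -89/24, so the B_3-coordinate is 1/6.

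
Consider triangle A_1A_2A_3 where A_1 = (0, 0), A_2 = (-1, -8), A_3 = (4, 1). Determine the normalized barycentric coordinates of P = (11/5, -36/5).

(-4/5, 1, 4/5)

Signed area of the reference triangle: [A_1A_2A_3] = ½·(0·(-8−1) + (-1)·(1−0) + 4·(0−(-8))) = ½·(0 − 1 + 32) = 31/2.
[PA_2A_3] = ½·((11/5)·(-8−1) + (-1)·(1−(-36/5)) + 4·(-36/5−(-8))) = ½·(-99/5 − 41/5 + 16/5) = -62/5, so the A_1-coordinate is (-62/5)/(31/2) = -4/5.
[A_1PA_3] = ½·(0·(-36/5−1) + (11/5)·(1−0) + 4·(0−(-36/5))) = ½·(0 + 11/5 + 144/5) = 31/2, so the A_2-coordinate is 1.
[A_1A_2P] = ½·(0·(-8−(-36/5)) + (-1)·(-36/5−0) + (11/5)·(0−(-8))) = ½·(0 + 36/5 + 88/5) = 62/5, so the A_3-coordinate is 4/5.
Check: -4/5 + 1 + 4/5 = 1.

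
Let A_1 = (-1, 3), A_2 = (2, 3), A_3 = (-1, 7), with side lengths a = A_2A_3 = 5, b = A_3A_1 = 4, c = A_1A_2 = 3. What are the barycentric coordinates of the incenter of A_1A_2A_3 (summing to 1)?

The incenter has barycentric coordinates proportional to the opposite side lengths: (5 : 4 : 3).
Normalizing by 5+4+3 = 12 gives (5/12, 1/3, 1/4).

(5/12, 1/3, 1/4)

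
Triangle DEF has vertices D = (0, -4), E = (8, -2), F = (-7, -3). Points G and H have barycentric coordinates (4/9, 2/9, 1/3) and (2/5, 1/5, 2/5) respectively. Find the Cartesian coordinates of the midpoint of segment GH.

Barycentric coordinates of the midpoint are the average: (19/45, 19/90, 11/30).
Converting: (19/45)·D + (19/90)·E + (11/30)·F = (-79/90, -289/90).

(-79/90, -289/90)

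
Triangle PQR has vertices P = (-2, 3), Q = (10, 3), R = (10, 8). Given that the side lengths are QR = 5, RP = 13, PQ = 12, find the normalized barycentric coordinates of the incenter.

The incenter has barycentric coordinates proportional to the opposite side lengths: (5 : 13 : 12).
Normalizing by 5+13+12 = 30 gives (1/6, 13/30, 2/5).

(1/6, 13/30, 2/5)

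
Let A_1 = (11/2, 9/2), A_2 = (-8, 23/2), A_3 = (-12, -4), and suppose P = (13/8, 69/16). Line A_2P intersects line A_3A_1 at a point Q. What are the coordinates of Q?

Barycentric coordinates of P with respect to A_1A_2A_3: (3/4, 1/8, 1/8).
On side A_3A_1 the A_2-coordinate is zero; dropping P's A_2-weight 1/8 and renormalizing the remaining 1/8 : 3/4 gives weights 1/7, 6/7 on A_3, A_1.
Q = (1/7)·(-12, -4) + (6/7)·(11/2, 9/2) = (3, 23/7).

(3, 23/7)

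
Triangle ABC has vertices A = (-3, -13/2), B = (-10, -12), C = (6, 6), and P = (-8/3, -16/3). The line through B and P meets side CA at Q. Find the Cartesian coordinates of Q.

(-6/5, -4)

Barycentric coordinates of P with respect to ABC: (2/3, 1/6, 1/6).
On side CA the B-coordinate is zero; dropping P's B-weight 1/6 and renormalizing the remaining 1/6 : 2/3 gives weights 1/5, 4/5 on C, A.
Q = (1/5)·(6, 6) + (4/5)·(-3, -13/2) = (-6/5, -4).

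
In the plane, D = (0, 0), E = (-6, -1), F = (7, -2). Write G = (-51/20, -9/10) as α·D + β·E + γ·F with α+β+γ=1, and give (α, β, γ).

Signed area of the reference triangle: [DEF] = ½·(0·(-1−(-2)) + (-6)·(-2−0) + 7·(0−(-1))) = ½·(0 + 12 + 7) = 19/2.
[GEF] = ½·((-51/20)·(-1−(-2)) + (-6)·(-2−(-9/10)) + 7·(-9/10−(-1))) = ½·(-51/20 + 33/5 + 7/10) = 19/8, so the D-coordinate is (19/8)/(19/2) = 1/4.
[DGF] = ½·(0·(-9/10−(-2)) + (-51/20)·(-2−0) + 7·(0−(-9/10))) = ½·(0 + 51/10 + 63/10) = 57/10, so the E-coordinate is 3/5.
[DEG] = ½·(0·(-1−(-9/10)) + (-6)·(-9/10−0) + (-51/20)·(0−(-1))) = ½·(0 + 27/5 − 51/20) = 57/40, so the F-coordinate is 3/20.

(1/4, 3/5, 3/20)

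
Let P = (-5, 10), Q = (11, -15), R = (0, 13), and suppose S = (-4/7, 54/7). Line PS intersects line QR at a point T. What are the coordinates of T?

Barycentric coordinates of S with respect to PQR: (3/7, 1/7, 3/7).
On side QR the P-coordinate is zero; dropping S's P-weight 3/7 and renormalizing the remaining 1/7 : 3/7 gives weights 1/4, 3/4 on Q, R.
T = (1/4)·(11, -15) + (3/4)·(0, 13) = (11/4, 6).

(11/4, 6)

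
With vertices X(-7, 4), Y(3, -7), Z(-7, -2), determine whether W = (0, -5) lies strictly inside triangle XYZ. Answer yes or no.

Barycentric coordinates of W: (1/12, 7/10, 13/60).
The three coordinates are positive, positive, positive; a point is interior exactly when all three are positive.

yes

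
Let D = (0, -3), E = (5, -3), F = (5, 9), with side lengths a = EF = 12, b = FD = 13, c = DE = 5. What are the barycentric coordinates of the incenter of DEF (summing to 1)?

The incenter has barycentric coordinates proportional to the opposite side lengths: (12 : 13 : 5).
Normalizing by 12+13+5 = 30 gives (2/5, 13/30, 1/6).

(2/5, 13/30, 1/6)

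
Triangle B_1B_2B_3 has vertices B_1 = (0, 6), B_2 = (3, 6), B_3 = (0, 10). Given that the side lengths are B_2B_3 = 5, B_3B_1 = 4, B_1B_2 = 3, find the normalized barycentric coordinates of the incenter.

(5/12, 1/3, 1/4)

The incenter has barycentric coordinates proportional to the opposite side lengths: (5 : 4 : 3).
Normalizing by 5+4+3 = 12 gives (5/12, 1/3, 1/4).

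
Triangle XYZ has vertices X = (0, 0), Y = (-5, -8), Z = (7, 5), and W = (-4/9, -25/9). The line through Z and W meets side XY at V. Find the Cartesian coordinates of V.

Barycentric coordinates of W with respect to XYZ: (1/9, 5/9, 1/3).
On side XY the Z-coordinate is zero; dropping W's Z-weight 1/3 and renormalizing the remaining 1/9 : 5/9 gives weights 1/6, 5/6 on X, Y.
V = (1/6)·(0, 0) + (5/6)·(-5, -8) = (-25/6, -20/3).

(-25/6, -20/3)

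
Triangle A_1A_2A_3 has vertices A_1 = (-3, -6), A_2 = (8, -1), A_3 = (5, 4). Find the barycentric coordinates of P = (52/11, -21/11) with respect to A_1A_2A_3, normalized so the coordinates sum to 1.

(3/11, 7/11, 1/11)

Signed area of the reference triangle: [A_1A_2A_3] = ½·((-3)·(-1−4) + 8·(4−(-6)) + 5·(-6−(-1))) = ½·(15 + 80 − 25) = 35.
[PA_2A_3] = ½·((52/11)·(-1−4) + 8·(4−(-21/11)) + 5·(-21/11−(-1))) = ½·(-260/11 + 520/11 − 50/11) = 105/11, so the A_1-coordinate is (105/11)/35 = 3/11.
[A_1PA_3] = ½·((-3)·(-21/11−4) + (52/11)·(4−(-6)) + 5·(-6−(-21/11))) = ½·(195/11 + 520/11 − 225/11) = 245/11, so the A_2-coordinate is 7/11.
[A_1A_2P] = ½·((-3)·(-1−(-21/11)) + 8·(-21/11−(-6)) + (52/11)·(-6−(-1))) = ½·(-30/11 + 360/11 − 260/11) = 35/11, so the A_3-coordinate is 1/11.
Check: 3/11 + 7/11 + 1/11 = 1.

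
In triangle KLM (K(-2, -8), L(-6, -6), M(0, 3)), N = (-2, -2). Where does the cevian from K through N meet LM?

(-2, 0)

Barycentric coordinates of N with respect to KLM: (1/4, 1/4, 1/2).
On side LM the K-coordinate is zero; dropping N's K-weight 1/4 and renormalizing the remaining 1/4 : 1/2 gives weights 1/3, 2/3 on L, M.
J = (1/3)·(-6, -6) + (2/3)·(0, 3) = (-2, 0).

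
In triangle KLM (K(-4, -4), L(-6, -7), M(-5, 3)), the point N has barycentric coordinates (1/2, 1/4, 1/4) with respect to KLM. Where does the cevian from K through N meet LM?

Line KN meets LM where the K-coordinate vanishes; zeroing N's K-weight and renormalizing leaves L, M-weights 1/4 : 1/4 → (1/2, 1/2).
So J = (1/2)·L + (1/2)·M = (-11/2, -2).

(-11/2, -2)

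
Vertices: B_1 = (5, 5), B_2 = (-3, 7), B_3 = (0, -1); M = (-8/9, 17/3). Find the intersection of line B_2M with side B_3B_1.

Barycentric coordinates of M with respect to B_1B_2B_3: (2/9, 2/3, 1/9).
On side B_3B_1 the B_2-coordinate is zero; dropping M's B_2-weight 2/3 and renormalizing the remaining 1/9 : 2/9 gives weights 1/3, 2/3 on B_3, B_1.
N = (1/3)·(0, -1) + (2/3)·(5, 5) = (10/3, 3).

(10/3, 3)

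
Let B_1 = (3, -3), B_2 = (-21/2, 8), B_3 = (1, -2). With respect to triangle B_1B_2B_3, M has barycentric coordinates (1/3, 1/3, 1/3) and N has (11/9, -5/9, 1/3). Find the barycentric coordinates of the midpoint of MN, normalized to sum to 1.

(7/9, -1/9, 1/3)

Since both coordinate triples sum to 1, the midpoint's barycentrics are the componentwise average.
(1/3+11/9)/2 = 7/9; similarly -1/9 and 1/3.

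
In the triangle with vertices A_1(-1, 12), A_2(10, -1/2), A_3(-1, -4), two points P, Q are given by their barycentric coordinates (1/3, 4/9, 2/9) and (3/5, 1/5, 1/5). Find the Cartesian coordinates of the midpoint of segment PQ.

Barycentric coordinates of the midpoint are the average: (7/15, 29/90, 19/90).
Converting: (7/15)·A_1 + (29/90)·A_2 + (19/90)·A_3 = (229/90, 827/180).

(229/90, 827/180)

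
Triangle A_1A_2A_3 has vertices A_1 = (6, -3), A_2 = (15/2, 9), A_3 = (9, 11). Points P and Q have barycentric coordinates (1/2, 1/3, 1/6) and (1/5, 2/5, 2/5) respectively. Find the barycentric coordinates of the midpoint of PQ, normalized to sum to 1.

(7/20, 11/30, 17/60)

Since both coordinate triples sum to 1, the midpoint's barycentrics are the componentwise average.
(1/2+1/5)/2 = 7/20; similarly 11/30 and 17/60.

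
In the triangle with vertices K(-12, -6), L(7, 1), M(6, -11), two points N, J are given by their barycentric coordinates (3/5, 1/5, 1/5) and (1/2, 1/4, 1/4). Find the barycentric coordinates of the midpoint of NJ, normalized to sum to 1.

Since both coordinate triples sum to 1, the midpoint's barycentrics are the componentwise average.
(3/5+1/2)/2 = 11/20; similarly 9/40 and 9/40.

(11/20, 9/40, 9/40)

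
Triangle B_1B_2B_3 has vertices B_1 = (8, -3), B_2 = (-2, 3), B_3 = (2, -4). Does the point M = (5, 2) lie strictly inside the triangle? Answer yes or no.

no

Barycentric coordinates of M: (45/46, 33/46, -16/23).
The three coordinates are positive, positive, negative; a point is interior exactly when all three are positive.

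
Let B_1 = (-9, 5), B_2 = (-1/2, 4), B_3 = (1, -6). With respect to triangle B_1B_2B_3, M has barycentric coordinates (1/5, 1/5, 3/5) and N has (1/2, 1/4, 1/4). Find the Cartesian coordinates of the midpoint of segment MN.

Barycentric coordinates of the midpoint are the average: (7/20, 9/40, 17/40).
Converting: (7/20)·B_1 + (9/40)·B_2 + (17/40)·B_3 = (-227/80, 1/10).

(-227/80, 1/10)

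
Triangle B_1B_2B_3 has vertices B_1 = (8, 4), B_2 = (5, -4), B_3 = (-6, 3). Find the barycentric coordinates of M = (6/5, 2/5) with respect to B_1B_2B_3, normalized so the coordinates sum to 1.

Signed area of the reference triangle: [B_1B_2B_3] = ½·(8·(-4−3) + 5·(3−4) + (-6)·(4−(-4))) = ½·(-56 − 5 − 48) = -109/2.
[MB_2B_3] = ½·((6/5)·(-4−3) + 5·(3−(2/5)) + (-6)·(2/5−(-4))) = ½·(-42/5 + 13 − 132/5) = -109/10, so the B_1-coordinate is (-109/10)/(-109/2) = 1/5.
[B_1MB_3] = ½·(8·(2/5−3) + (6/5)·(3−4) + (-6)·(4−(2/5))) = ½·(-104/5 − 6/5 − 108/5) = -109/5, so the B_2-coordinate is 2/5.
[B_1B_2M] = ½·(8·(-4−(2/5)) + 5·(2/5−4) + (6/5)·(4−(-4))) = ½·(-176/5 − 18 + 48/5) = -109/5, so the B_3-coordinate is 2/5.
Check: 1/5 + 2/5 + 2/5 = 1.

(1/5, 2/5, 2/5)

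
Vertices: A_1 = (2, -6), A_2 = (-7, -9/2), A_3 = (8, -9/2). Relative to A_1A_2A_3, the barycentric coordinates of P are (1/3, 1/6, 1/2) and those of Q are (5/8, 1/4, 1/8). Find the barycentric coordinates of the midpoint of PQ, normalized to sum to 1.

Since both coordinate triples sum to 1, the midpoint's barycentrics are the componentwise average.
(1/3+5/8)/2 = 23/48; similarly 5/24 and 5/16.

(23/48, 5/24, 5/16)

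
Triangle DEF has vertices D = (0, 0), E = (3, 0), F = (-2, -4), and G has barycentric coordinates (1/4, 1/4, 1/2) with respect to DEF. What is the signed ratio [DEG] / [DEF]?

The signed ratio [DEG]/[DEF] equals the barycentric coordinate of G at vertex F, which is 1/2.

1/2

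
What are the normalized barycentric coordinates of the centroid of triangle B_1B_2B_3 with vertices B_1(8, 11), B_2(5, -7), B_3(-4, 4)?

(1/3, 1/3, 1/3)

The centroid is the average of the vertices, so each weight is 1/3.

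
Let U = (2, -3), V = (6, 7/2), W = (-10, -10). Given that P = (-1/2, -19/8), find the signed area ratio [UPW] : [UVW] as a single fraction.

[UVW] = ½·(2·(7/2−(-10)) + 6·(-10−(-3)) + (-10)·(-3−(7/2))) = ½·(27 − 42 + 65) = 25.
[UPW] = ½·(2·(-19/8−(-10)) + (-1/2)·(-10−(-3)) + (-10)·(-3−(-19/8))) = ½·(61/4 + 7/2 + 25/4) = 25/2, so the ratio is (25/2)/25 = 1/2.

1/2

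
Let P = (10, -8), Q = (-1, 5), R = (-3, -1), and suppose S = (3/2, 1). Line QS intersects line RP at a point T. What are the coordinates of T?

(17/3, -17/3)

Barycentric coordinates of S with respect to PQR: (1/4, 5/8, 1/8).
On side RP the Q-coordinate is zero; dropping S's Q-weight 5/8 and renormalizing the remaining 1/8 : 1/4 gives weights 1/3, 2/3 on R, P.
T = (1/3)·(-3, -1) + (2/3)·(10, -8) = (17/3, -17/3).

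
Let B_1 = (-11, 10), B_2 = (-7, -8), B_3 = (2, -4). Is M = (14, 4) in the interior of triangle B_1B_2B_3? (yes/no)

no

Barycentric coordinates of M: (12/89, -136/89, 213/89).
The three coordinates are positive, negative, positive; a point is interior exactly when all three are positive.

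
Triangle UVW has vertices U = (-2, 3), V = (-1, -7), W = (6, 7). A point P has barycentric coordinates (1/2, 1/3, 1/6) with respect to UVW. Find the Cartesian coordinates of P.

(-1/3, 1/3)

P = (1/2)·U + (1/3)·V + (1/6)·W.
x-coordinate: (1/2)·(-2) + (1/3)·(-1) + (1/6)·6 = -1/3.
y-coordinate: (1/2)·3 + (1/3)·(-7) + (1/6)·7 = 1/3.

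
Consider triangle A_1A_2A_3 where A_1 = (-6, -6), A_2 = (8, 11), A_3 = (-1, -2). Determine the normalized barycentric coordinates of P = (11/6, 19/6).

Signed area of the reference triangle: [A_1A_2A_3] = ½·((-6)·(11−(-2)) + 8·(-2−(-6)) + (-1)·(-6−11)) = ½·(-78 + 32 + 17) = -29/2.
[PA_2A_3] = ½·((11/6)·(11−(-2)) + 8·(-2−(19/6)) + (-1)·(19/6−11)) = ½·(143/6 − 124/3 + 47/6) = -29/6, so the A_1-coordinate is (-29/6)/(-29/2) = 1/3.
[A_1PA_3] = ½·((-6)·(19/6−(-2)) + (11/6)·(-2−(-6)) + (-1)·(-6−(19/6))) = ½·(-31 + 22/3 + 55/6) = -29/4, so the A_2-coordinate is 1/2.
[A_1A_2P] = ½·((-6)·(11−(19/6)) + 8·(19/6−(-6)) + (11/6)·(-6−11)) = ½·(-47 + 220/3 − 187/6) = -29/12, so the A_3-coordinate is 1/6.
Check: 1/3 + 1/2 + 1/6 = 1.

(1/3, 1/2, 1/6)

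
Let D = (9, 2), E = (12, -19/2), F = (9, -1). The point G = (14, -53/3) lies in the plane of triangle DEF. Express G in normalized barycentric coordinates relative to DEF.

Signed area of the reference triangle: [DEF] = ½·(9·(-19/2−(-1)) + 12·(-1−2) + 9·(2−(-19/2))) = ½·(-153/2 − 36 + 207/2) = -9/2.
[GEF] = ½·(14·(-19/2−(-1)) + 12·(-1−(-53/3)) + 9·(-53/3−(-19/2))) = ½·(-119 + 200 − 147/2) = 15/4, so the D-coordinate is (15/4)/(-9/2) = -5/6.
[DGF] = ½·(9·(-53/3−(-1)) + 14·(-1−2) + 9·(2−(-53/3))) = ½·(-150 − 42 + 177) = -15/2, so the E-coordinate is 5/3.
[DEG] = ½·(9·(-19/2−(-53/3)) + 12·(-53/3−2) + 14·(2−(-19/2))) = ½·(147/2 − 236 + 161) = -3/4, so the F-coordinate is 1/6.

(-5/6, 5/3, 1/6)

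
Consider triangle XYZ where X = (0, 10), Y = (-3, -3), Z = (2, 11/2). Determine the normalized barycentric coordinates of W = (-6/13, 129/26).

Signed area of the reference triangle: [XYZ] = ½·(0·(-3−(11/2)) + (-3)·(11/2−10) + 2·(10−(-3))) = ½·(0 + 27/2 + 26) = 79/4.
[WYZ] = ½·((-6/13)·(-3−(11/2)) + (-3)·(11/2−(129/26)) + 2·(129/26−(-3))) = ½·(51/13 − 21/13 + 207/13) = 237/26, so the X-coordinate is (237/26)/(79/4) = 6/13.
[XWZ] = ½·(0·(129/26−(11/2)) + (-6/13)·(11/2−10) + 2·(10−(129/26))) = ½·(0 + 27/13 + 131/13) = 79/13, so the Y-coordinate is 4/13.
[XYW] = ½·(0·(-3−(129/26)) + (-3)·(129/26−10) + (-6/13)·(10−(-3))) = ½·(0 + 393/26 − 6) = 237/52, so the Z-coordinate is 3/13.
Check: 6/13 + 4/13 + 3/13 = 1.

(6/13, 4/13, 3/13)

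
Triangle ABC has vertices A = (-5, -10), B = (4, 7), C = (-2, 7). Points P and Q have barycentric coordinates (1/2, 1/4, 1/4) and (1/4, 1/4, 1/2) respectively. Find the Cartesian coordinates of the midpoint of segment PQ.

Barycentric coordinates of the midpoint are the average: (3/8, 1/4, 3/8).
Converting: (3/8)·A + (1/4)·B + (3/8)·C = (-13/8, 5/8).

(-13/8, 5/8)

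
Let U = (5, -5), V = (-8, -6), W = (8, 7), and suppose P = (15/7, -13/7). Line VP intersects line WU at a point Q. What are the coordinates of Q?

(31/5, -1/5)

Barycentric coordinates of P with respect to UVW: (3/7, 2/7, 2/7).
On side WU the V-coordinate is zero; dropping P's V-weight 2/7 and renormalizing the remaining 2/7 : 3/7 gives weights 2/5, 3/5 on W, U.
Q = (2/5)·(8, 7) + (3/5)·(5, -5) = (31/5, -1/5).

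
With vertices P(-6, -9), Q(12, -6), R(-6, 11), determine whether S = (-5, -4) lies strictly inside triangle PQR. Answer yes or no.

yes

Barycentric coordinates of S: (253/360, 1/18, 29/120).
The three coordinates are positive, positive, positive; a point is interior exactly when all three are positive.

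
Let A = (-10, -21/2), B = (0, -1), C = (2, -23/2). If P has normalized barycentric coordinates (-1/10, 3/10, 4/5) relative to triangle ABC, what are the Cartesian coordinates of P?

P = (-1/10)·A + (3/10)·B + (4/5)·C.
x-coordinate: (-1/10)·(-10) + (3/10)·0 + (4/5)·2 = 13/5.
y-coordinate: (-1/10)·(-21/2) + (3/10)·(-1) + (4/5)·(-23/2) = -169/20.

(13/5, -169/20)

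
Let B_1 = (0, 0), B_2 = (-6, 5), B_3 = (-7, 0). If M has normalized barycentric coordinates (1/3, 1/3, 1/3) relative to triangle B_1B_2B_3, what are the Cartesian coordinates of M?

(-13/3, 5/3)

M = (1/3)·B_1 + (1/3)·B_2 + (1/3)·B_3.
x-coordinate: (1/3)·0 + (1/3)·(-6) + (1/3)·(-7) = -13/3.
y-coordinate: (1/3)·0 + (1/3)·5 + (1/3)·0 = 5/3.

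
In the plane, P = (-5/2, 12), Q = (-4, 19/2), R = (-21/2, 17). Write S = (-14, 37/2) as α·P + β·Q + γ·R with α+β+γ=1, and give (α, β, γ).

(-3/5, 1/5, 7/5)

Signed area of the reference triangle: [PQR] = ½·((-5/2)·(19/2−17) + (-4)·(17−12) + (-21/2)·(12−(19/2))) = ½·(75/4 − 20 − 105/4) = -55/4.
[SQR] = ½·((-14)·(19/2−17) + (-4)·(17−(37/2)) + (-21/2)·(37/2−(19/2))) = ½·(105 + 6 − 189/2) = 33/4, so the P-coordinate is (33/4)/(-55/4) = -3/5.
[PSR] = ½·((-5/2)·(37/2−17) + (-14)·(17−12) + (-21/2)·(12−(37/2))) = ½·(-15/4 − 70 + 273/4) = -11/4, so the Q-coordinate is 1/5.
[PQS] = ½·((-5/2)·(19/2−(37/2)) + (-4)·(37/2−12) + (-14)·(12−(19/2))) = ½·(45/2 − 26 − 35) = -77/4, so the R-coordinate is 7/5.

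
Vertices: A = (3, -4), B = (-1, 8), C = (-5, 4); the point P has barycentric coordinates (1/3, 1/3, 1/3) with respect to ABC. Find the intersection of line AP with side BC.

(-3, 6)

Line AP meets BC where the A-coordinate vanishes; zeroing P's A-weight and renormalizing leaves B, C-weights 1/3 : 1/3 → (1/2, 1/2).
So Q = (1/2)·B + (1/2)·C = (-3, 6).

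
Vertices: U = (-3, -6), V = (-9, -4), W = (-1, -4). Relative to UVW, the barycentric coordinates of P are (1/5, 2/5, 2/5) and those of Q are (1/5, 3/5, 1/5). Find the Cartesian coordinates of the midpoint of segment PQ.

(-27/5, -22/5)

Barycentric coordinates of the midpoint are the average: (1/5, 1/2, 3/10).
Converting: (1/5)·U + (1/2)·V + (3/10)·W = (-27/5, -22/5).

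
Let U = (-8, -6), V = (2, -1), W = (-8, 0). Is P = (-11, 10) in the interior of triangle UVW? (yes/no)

no

Barycentric coordinates of P: (-97/60, -3/10, 35/12).
The three coordinates are negative, negative, positive; a point is interior exactly when all three are positive.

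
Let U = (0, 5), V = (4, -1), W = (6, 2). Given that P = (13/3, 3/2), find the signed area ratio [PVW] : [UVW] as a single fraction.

1/6

[UVW] = ½·(0·(-1−2) + 4·(2−5) + 6·(5−(-1))) = ½·(0 − 12 + 36) = 12.
[PVW] = ½·((13/3)·(-1−2) + 4·(2−(3/2)) + 6·(3/2−(-1))) = ½·(-13 + 2 + 15) = 2, so the ratio is 2/12 = 1/6.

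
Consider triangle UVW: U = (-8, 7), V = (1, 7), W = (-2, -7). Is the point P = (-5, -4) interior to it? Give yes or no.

Barycentric coordinates of P: (17/42, -4/21, 11/14).
The three coordinates are positive, negative, positive; a point is interior exactly when all three are positive.

no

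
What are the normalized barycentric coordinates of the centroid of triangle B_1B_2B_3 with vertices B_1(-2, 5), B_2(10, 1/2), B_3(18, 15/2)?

The centroid is the average of the vertices, so each weight is 1/3.

(1/3, 1/3, 1/3)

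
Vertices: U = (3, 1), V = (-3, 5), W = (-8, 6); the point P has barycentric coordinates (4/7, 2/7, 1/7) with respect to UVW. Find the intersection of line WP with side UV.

Line WP meets UV where the W-coordinate vanishes; zeroing P's W-weight and renormalizing leaves U, V-weights 4/7 : 2/7 → (2/3, 1/3).
So Q = (2/3)·U + (1/3)·V = (1, 7/3).

(1, 7/3)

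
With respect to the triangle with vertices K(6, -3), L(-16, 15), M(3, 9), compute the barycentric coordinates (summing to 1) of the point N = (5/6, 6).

Signed area of the reference triangle: [KLM] = ½·(6·(15−9) + (-16)·(9−(-3)) + 3·(-3−15)) = ½·(36 − 192 − 54) = -105.
[NLM] = ½·((5/6)·(15−9) + (-16)·(9−6) + 3·(6−15)) = ½·(5 − 48 − 27) = -35, so the K-coordinate is (-35)/(-105) = 1/3.
[KNM] = ½·(6·(6−9) + (5/6)·(9−(-3)) + 3·(-3−6)) = ½·(-18 + 10 − 27) = -35/2, so the L-coordinate is 1/6.
[KLN] = ½·(6·(15−6) + (-16)·(6−(-3)) + (5/6)·(-3−15)) = ½·(54 − 144 − 15) = -105/2, so the M-coordinate is 1/2.

(1/3, 1/6, 1/2)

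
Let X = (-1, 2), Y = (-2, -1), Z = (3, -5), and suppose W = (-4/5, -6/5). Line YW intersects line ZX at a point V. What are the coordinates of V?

Barycentric coordinates of W with respect to XYZ: (1/5, 3/5, 1/5).
On side ZX the Y-coordinate is zero; dropping W's Y-weight 3/5 and renormalizing the remaining 1/5 : 1/5 gives weights 1/2, 1/2 on Z, X.
V = (1/2)·(3, -5) + (1/2)·(-1, 2) = (1, -3/2).

(1, -3/2)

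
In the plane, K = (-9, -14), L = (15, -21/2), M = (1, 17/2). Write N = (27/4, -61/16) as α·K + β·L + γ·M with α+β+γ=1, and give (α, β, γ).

Signed area of the reference triangle: [KLM] = ½·((-9)·(-21/2−(17/2)) + 15·(17/2−(-14)) + 1·(-14−(-21/2))) = ½·(171 + 675/2 − 7/2) = 505/2.
[NLM] = ½·((27/4)·(-21/2−(17/2)) + 15·(17/2−(-61/16)) + 1·(-61/16−(-21/2))) = ½·(-513/4 + 2955/16 + 107/16) = 505/16, so the K-coordinate is (505/16)/(505/2) = 1/8.
[KNM] = ½·((-9)·(-61/16−(17/2)) + (27/4)·(17/2−(-14)) + 1·(-14−(-61/16))) = ½·(1773/16 + 1215/8 − 163/16) = 505/4, so the L-coordinate is 1/2.
[KLN] = ½·((-9)·(-21/2−(-61/16)) + 15·(-61/16−(-14)) + (27/4)·(-14−(-21/2))) = ½·(963/16 + 2445/16 − 189/8) = 1515/16, so the M-coordinate is 3/8.

(1/8, 1/2, 3/8)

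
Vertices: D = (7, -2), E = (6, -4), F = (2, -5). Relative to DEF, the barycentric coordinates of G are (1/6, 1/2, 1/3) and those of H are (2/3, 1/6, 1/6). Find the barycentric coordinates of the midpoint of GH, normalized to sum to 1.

Since both coordinate triples sum to 1, the midpoint's barycentrics are the componentwise average.
(1/6+2/3)/2 = 5/12; similarly 1/3 and 1/4.

(5/12, 1/3, 1/4)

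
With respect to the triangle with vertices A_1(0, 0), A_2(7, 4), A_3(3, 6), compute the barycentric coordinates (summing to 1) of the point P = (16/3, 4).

Signed area of the reference triangle: [A_1A_2A_3] = ½·(0·(4−6) + 7·(6−0) + 3·(0−4)) = ½·(0 + 42 − 12) = 15.
[PA_2A_3] = ½·((16/3)·(4−6) + 7·(6−4) + 3·(4−4)) = ½·(-32/3 + 14 + 0) = 5/3, so the A_1-coordinate is (5/3)/15 = 1/9.
[A_1PA_3] = ½·(0·(4−6) + (16/3)·(6−0) + 3·(0−4)) = ½·(0 + 32 − 12) = 10, so the A_2-coordinate is 2/3.
[A_1A_2P] = ½·(0·(4−4) + 7·(4−0) + (16/3)·(0−4)) = ½·(0 + 28 − 64/3) = 10/3, so the A_3-coordinate is 2/9.
Check: 1/9 + 2/3 + 2/9 = 1.

(1/9, 2/3, 2/9)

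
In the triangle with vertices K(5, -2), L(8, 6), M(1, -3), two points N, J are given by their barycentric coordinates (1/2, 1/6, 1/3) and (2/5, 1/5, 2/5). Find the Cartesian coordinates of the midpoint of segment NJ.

(49/12, -9/10)

Barycentric coordinates of the midpoint are the average: (9/20, 11/60, 11/30).
Converting: (9/20)·K + (11/60)·L + (11/30)·M = (49/12, -9/10).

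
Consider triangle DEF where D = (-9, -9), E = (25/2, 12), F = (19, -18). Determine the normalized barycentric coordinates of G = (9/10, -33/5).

(3/5, 1/5, 1/5)

Signed area of the reference triangle: [DEF] = ½·((-9)·(12−(-18)) + (25/2)·(-18−(-9)) + 19·(-9−12)) = ½·(-270 − 225/2 − 399) = -1563/4.
[GEF] = ½·((9/10)·(12−(-18)) + (25/2)·(-18−(-33/5)) + 19·(-33/5−12)) = ½·(27 − 285/2 − 1767/5) = -4689/20, so the D-coordinate is (-4689/20)/(-1563/4) = 3/5.
[DGF] = ½·((-9)·(-33/5−(-18)) + (9/10)·(-18−(-9)) + 19·(-9−(-33/5))) = ½·(-513/5 − 81/10 − 228/5) = -1563/20, so the E-coordinate is 1/5.
[DEG] = ½·((-9)·(12−(-33/5)) + (25/2)·(-33/5−(-9)) + (9/10)·(-9−12)) = ½·(-837/5 + 30 − 189/10) = -1563/20, so the F-coordinate is 1/5.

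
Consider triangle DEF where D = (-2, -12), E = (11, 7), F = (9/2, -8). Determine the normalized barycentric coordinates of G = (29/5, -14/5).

Signed area of the reference triangle: [DEF] = ½·((-2)·(7−(-8)) + 11·(-8−(-12)) + (9/2)·(-12−7)) = ½·(-30 + 44 − 171/2) = -143/4.
[GEF] = ½·((29/5)·(7−(-8)) + 11·(-8−(-14/5)) + (9/2)·(-14/5−7)) = ½·(87 − 286/5 − 441/10) = -143/20, so the D-coordinate is (-143/20)/(-143/4) = 1/5.
[DGF] = ½·((-2)·(-14/5−(-8)) + (29/5)·(-8−(-12)) + (9/2)·(-12−(-14/5))) = ½·(-52/5 + 116/5 − 207/5) = -143/10, so the E-coordinate is 2/5.
[DEG] = ½·((-2)·(7−(-14/5)) + 11·(-14/5−(-12)) + (29/5)·(-12−7)) = ½·(-98/5 + 506/5 − 551/5) = -143/10, so the F-coordinate is 2/5.
Check: 1/5 + 2/5 + 2/5 = 1.

(1/5, 2/5, 2/5)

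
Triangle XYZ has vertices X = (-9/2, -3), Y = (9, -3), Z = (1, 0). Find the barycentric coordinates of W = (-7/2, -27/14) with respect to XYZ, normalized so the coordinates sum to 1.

Signed area of the reference triangle: [XYZ] = ½·((-9/2)·(-3−0) + 9·(0−(-3)) + 1·(-3−(-3))) = ½·(27/2 + 27 + 0) = 81/4.
[WYZ] = ½·((-7/2)·(-3−0) + 9·(0−(-27/14)) + 1·(-27/14−(-3))) = ½·(21/2 + 243/14 + 15/14) = 405/28, so the X-coordinate is (405/28)/(81/4) = 5/7.
[XWZ] = ½·((-9/2)·(-27/14−0) + (-7/2)·(0−(-3)) + 1·(-3−(-27/14))) = ½·(243/28 − 21/2 − 15/14) = -81/56, so the Y-coordinate is -1/14.
[XYW] = ½·((-9/2)·(-3−(-27/14)) + 9·(-27/14−(-3)) + (-7/2)·(-3−(-3))) = ½·(135/28 + 135/14 + 0) = 405/56, so the Z-coordinate is 5/14.
Check: 5/7 − 1/14 + 5/14 = 1.

(5/7, -1/14, 5/14)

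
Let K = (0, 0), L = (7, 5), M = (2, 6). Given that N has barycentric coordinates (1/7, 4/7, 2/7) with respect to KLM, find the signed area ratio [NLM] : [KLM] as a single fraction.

1/7

The signed ratio [NLM]/[KLM] equals the barycentric coordinate of N at vertex K, which is 1/7.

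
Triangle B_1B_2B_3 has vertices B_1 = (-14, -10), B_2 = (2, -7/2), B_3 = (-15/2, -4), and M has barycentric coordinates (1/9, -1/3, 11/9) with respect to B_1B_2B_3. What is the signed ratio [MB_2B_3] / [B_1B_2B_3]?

The signed ratio [MB_2B_3]/[B_1B_2B_3] equals the barycentric coordinate of M at vertex B_1, which is 1/9.

1/9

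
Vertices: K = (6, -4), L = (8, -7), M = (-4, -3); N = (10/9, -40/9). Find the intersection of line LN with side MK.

(-7/3, -19/6)

Barycentric coordinates of N with respect to KLM: (1/9, 1/3, 5/9).
On side MK the L-coordinate is zero; dropping N's L-weight 1/3 and renormalizing the remaining 5/9 : 1/9 gives weights 5/6, 1/6 on M, K.
J = (5/6)·(-4, -3) + (1/6)·(6, -4) = (-7/3, -19/6).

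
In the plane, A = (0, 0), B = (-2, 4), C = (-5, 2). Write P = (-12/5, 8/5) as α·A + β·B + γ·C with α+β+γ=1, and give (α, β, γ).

Signed area of the reference triangle: [ABC] = ½·(0·(4−2) + (-2)·(2−0) + (-5)·(0−4)) = ½·(0 − 4 + 20) = 8.
[PBC] = ½·((-12/5)·(4−2) + (-2)·(2−(8/5)) + (-5)·(8/5−4)) = ½·(-24/5 − 4/5 + 12) = 16/5, so the A-coordinate is (16/5)/8 = 2/5.
[APC] = ½·(0·(8/5−2) + (-12/5)·(2−0) + (-5)·(0−(8/5))) = ½·(0 − 24/5 + 8) = 8/5, so the B-coordinate is 1/5.
[ABP] = ½·(0·(4−(8/5)) + (-2)·(8/5−0) + (-12/5)·(0−4)) = ½·(0 − 16/5 + 48/5) = 16/5, so the C-coordinate is 2/5.

(2/5, 1/5, 2/5)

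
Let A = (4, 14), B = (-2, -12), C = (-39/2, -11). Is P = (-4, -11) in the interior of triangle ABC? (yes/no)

yes

Barycentric coordinates of P: (31/922, 775/922, 58/461).
The three coordinates are positive, positive, positive; a point is interior exactly when all three are positive.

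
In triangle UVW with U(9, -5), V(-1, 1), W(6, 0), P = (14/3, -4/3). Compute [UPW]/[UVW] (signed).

[UVW] = ½·(9·(1−0) + (-1)·(0−(-5)) + 6·(-5−1)) = ½·(9 − 5 − 36) = -16.
[UPW] = ½·(9·(-4/3−0) + (14/3)·(0−(-5)) + 6·(-5−(-4/3))) = ½·(-12 + 70/3 − 22) = -16/3, so the ratio is (-16/3)/(-16) = 1/3.

1/3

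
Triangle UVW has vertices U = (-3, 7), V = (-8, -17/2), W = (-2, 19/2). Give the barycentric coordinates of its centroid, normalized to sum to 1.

(1/3, 1/3, 1/3)

The centroid is the average of the vertices, so each weight is 1/3.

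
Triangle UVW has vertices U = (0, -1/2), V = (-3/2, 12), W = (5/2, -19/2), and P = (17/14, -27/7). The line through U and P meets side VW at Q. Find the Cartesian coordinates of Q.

(17/10, -26/5)

Barycentric coordinates of P with respect to UVW: (2/7, 1/7, 4/7).
On side VW the U-coordinate is zero; dropping P's U-weight 2/7 and renormalizing the remaining 1/7 : 4/7 gives weights 1/5, 4/5 on V, W.
Q = (1/5)·(-3/2, 12) + (4/5)·(5/2, -19/2) = (17/10, -26/5).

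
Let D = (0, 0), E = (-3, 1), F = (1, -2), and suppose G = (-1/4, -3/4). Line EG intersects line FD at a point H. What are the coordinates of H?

(2/3, -4/3)

Barycentric coordinates of G with respect to DEF: (1/4, 1/4, 1/2).
On side FD the E-coordinate is zero; dropping G's E-weight 1/4 and renormalizing the remaining 1/2 : 1/4 gives weights 2/3, 1/3 on F, D.
H = (2/3)·(1, -2) + (1/3)·(0, 0) = (2/3, -4/3).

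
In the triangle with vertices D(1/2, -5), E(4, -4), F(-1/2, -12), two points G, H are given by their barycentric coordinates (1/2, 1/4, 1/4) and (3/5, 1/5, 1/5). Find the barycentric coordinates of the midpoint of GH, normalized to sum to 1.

(11/20, 9/40, 9/40)

Since both coordinate triples sum to 1, the midpoint's barycentrics are the componentwise average.
(1/2+3/5)/2 = 11/20; similarly 9/40 and 9/40.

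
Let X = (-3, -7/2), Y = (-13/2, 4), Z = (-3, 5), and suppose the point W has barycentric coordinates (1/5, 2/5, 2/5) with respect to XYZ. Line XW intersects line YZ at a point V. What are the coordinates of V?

(-19/4, 9/2)

Line XW meets YZ where the X-coordinate vanishes; zeroing W's X-weight and renormalizing leaves Y, Z-weights 2/5 : 2/5 → (1/2, 1/2).
So V = (1/2)·Y + (1/2)·Z = (-19/4, 9/2).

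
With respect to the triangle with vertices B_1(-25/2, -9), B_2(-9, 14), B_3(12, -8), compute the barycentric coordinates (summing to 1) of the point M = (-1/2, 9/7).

(1/7, 3/7, 3/7)

Signed area of the reference triangle: [B_1B_2B_3] = ½·((-25/2)·(14−(-8)) + (-9)·(-8−(-9)) + 12·(-9−14)) = ½·(-275 − 9 − 276) = -280.
[MB_2B_3] = ½·((-1/2)·(14−(-8)) + (-9)·(-8−(9/7)) + 12·(9/7−14)) = ½·(-11 + 585/7 − 1068/7) = -40, so the B_1-coordinate is (-40)/(-280) = 1/7.
[B_1MB_3] = ½·((-25/2)·(9/7−(-8)) + (-1/2)·(-8−(-9)) + 12·(-9−(9/7))) = ½·(-1625/14 − 1/2 − 864/7) = -120, so the B_2-coordinate is 3/7.
[B_1B_2M] = ½·((-25/2)·(14−(9/7)) + (-9)·(9/7−(-9)) + (-1/2)·(-9−14)) = ½·(-2225/14 − 648/7 + 23/2) = -120, so the B_3-coordinate is 3/7.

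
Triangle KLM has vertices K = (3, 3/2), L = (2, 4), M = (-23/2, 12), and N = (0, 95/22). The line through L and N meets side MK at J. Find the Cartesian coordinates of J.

Barycentric coordinates of N with respect to KLM: (5/11, 4/11, 2/11).
On side MK the L-coordinate is zero; dropping N's L-weight 4/11 and renormalizing the remaining 2/11 : 5/11 gives weights 2/7, 5/7 on M, K.
J = (2/7)·(-23/2, 12) + (5/7)·(3, 3/2) = (-8/7, 9/2).

(-8/7, 9/2)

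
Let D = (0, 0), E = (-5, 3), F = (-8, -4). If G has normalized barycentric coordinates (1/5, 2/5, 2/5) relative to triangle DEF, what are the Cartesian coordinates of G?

G = (1/5)·D + (2/5)·E + (2/5)·F.
x-coordinate: (1/5)·0 + (2/5)·(-5) + (2/5)·(-8) = -26/5.
y-coordinate: (1/5)·0 + (2/5)·3 + (2/5)·(-4) = -2/5.

(-26/5, -2/5)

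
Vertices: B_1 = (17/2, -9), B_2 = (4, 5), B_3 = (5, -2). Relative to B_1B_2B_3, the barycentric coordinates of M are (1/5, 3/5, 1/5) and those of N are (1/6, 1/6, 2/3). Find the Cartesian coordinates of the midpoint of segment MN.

Barycentric coordinates of the midpoint are the average: (11/60, 23/60, 13/30).
Converting: (11/60)·B_1 + (23/60)·B_2 + (13/30)·B_3 = (631/120, -3/5).

(631/120, -3/5)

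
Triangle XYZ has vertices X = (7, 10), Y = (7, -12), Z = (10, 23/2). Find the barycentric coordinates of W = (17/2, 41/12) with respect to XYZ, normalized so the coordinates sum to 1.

Signed area of the reference triangle: [XYZ] = ½·(7·(-12−(23/2)) + 7·(23/2−10) + 10·(10−(-12))) = ½·(-329/2 + 21/2 + 220) = 33.
[WYZ] = ½·((17/2)·(-12−(23/2)) + 7·(23/2−(41/12)) + 10·(41/12−(-12))) = ½·(-799/4 + 679/12 + 925/6) = 11/2, so the X-coordinate is (11/2)/33 = 1/6.
[XWZ] = ½·(7·(41/12−(23/2)) + (17/2)·(23/2−10) + 10·(10−(41/12))) = ½·(-679/12 + 51/4 + 395/6) = 11, so the Y-coordinate is 1/3.
[XYW] = ½·(7·(-12−(41/12)) + 7·(41/12−10) + (17/2)·(10−(-12))) = ½·(-1295/12 − 553/12 + 187) = 33/2, so the Z-coordinate is 1/2.
Check: 1/6 + 1/3 + 1/2 = 1.

(1/6, 1/3, 1/2)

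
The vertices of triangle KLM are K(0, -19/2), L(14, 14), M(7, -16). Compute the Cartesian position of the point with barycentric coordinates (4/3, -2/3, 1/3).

(-7, -82/3)

N = (4/3)·K + (-2/3)·L + (1/3)·M.
x-coordinate: (4/3)·0 + (-2/3)·14 + (1/3)·7 = -7.
y-coordinate: (4/3)·(-19/2) + (-2/3)·14 + (1/3)·(-16) = -82/3.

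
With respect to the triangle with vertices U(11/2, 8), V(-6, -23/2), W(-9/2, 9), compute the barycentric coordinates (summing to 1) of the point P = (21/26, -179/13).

(9/13, 14/13, -10/13)

Signed area of the reference triangle: [UVW] = ½·((11/2)·(-23/2−9) + (-6)·(9−8) + (-9/2)·(8−(-23/2))) = ½·(-451/4 − 6 − 351/4) = -413/4.
[PVW] = ½·((21/26)·(-23/2−9) + (-6)·(9−(-179/13)) + (-9/2)·(-179/13−(-23/2))) = ½·(-861/52 − 1776/13 + 531/52) = -3717/52, so the U-coordinate is (-3717/52)/(-413/4) = 9/13.
[UPW] = ½·((11/2)·(-179/13−9) + (21/26)·(9−8) + (-9/2)·(8−(-179/13))) = ½·(-1628/13 + 21/26 − 2547/26) = -2891/26, so the V-coordinate is 14/13.
[UVP] = ½·((11/2)·(-23/2−(-179/13)) + (-6)·(-179/13−8) + (21/26)·(8−(-23/2))) = ½·(649/52 + 1698/13 + 63/4) = 2065/26, so the W-coordinate is -10/13.
Check: 9/13 + 14/13 − 10/13 = 1.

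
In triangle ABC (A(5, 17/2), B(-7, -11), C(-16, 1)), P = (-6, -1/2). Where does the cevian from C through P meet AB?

Barycentric coordinates of P with respect to ABC: (1/3, 1/3, 1/3).
On side AB the C-coordinate is zero; dropping P's C-weight 1/3 and renormalizing the remaining 1/3 : 1/3 gives weights 1/2, 1/2 on A, B.
Q = (1/2)·(5, 17/2) + (1/2)·(-7, -11) = (-1, -5/4).

(-1, -5/4)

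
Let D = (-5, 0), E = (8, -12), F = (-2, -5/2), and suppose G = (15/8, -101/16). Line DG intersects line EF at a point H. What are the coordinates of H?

(6, -101/10)

Barycentric coordinates of G with respect to DEF: (3/8, 1/2, 1/8).
On side EF the D-coordinate is zero; dropping G's D-weight 3/8 and renormalizing the remaining 1/2 : 1/8 gives weights 4/5, 1/5 on E, F.
H = (4/5)·(8, -12) + (1/5)·(-2, -5/2) = (6, -101/10).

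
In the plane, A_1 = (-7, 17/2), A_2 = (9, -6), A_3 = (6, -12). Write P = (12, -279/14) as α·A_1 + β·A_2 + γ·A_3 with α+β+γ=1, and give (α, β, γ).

Signed area of the reference triangle: [A_1A_2A_3] = ½·((-7)·(-6−(-12)) + 9·(-12−(17/2)) + 6·(17/2−(-6))) = ½·(-42 − 369/2 + 87) = -279/4.
[PA_2A_3] = ½·(12·(-6−(-12)) + 9·(-12−(-279/14)) + 6·(-279/14−(-6))) = ½·(72 + 999/14 − 585/7) = 837/28, so the A_1-coordinate is (837/28)/(-279/4) = -3/7.
[A_1PA_3] = ½·((-7)·(-279/14−(-12)) + 12·(-12−(17/2)) + 6·(17/2−(-279/14))) = ½·(111/2 − 246 + 1194/7) = -279/28, so the A_2-coordinate is 1/7.
[A_1A_2P] = ½·((-7)·(-6−(-279/14)) + 9·(-279/14−(17/2)) + 12·(17/2−(-6))) = ½·(-195/2 − 1791/7 + 174) = -2511/28, so the A_3-coordinate is 9/7.
Check: -3/7 + 1/7 + 9/7 = 1.

(-3/7, 1/7, 9/7)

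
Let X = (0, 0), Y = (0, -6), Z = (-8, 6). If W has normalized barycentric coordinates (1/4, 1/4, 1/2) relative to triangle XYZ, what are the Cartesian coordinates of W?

W = (1/4)·X + (1/4)·Y + (1/2)·Z.
x-coordinate: (1/4)·0 + (1/4)·0 + (1/2)·(-8) = -4.
y-coordinate: (1/4)·0 + (1/4)·(-6) + (1/2)·6 = 3/2.

(-4, 3/2)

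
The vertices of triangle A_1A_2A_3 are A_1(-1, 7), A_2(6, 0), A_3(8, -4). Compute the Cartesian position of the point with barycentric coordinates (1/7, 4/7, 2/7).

(39/7, -1/7)

P = (1/7)·A_1 + (4/7)·A_2 + (2/7)·A_3.
x-coordinate: (1/7)·(-1) + (4/7)·6 + (2/7)·8 = 39/7.
y-coordinate: (1/7)·7 + (4/7)·0 + (2/7)·(-4) = -1/7.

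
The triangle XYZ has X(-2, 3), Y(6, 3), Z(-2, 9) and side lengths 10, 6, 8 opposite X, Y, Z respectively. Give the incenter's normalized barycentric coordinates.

The incenter has barycentric coordinates proportional to the opposite side lengths: (10 : 6 : 8).
Normalizing by 10+6+8 = 24 gives (5/12, 1/4, 1/3).

(5/12, 1/4, 1/3)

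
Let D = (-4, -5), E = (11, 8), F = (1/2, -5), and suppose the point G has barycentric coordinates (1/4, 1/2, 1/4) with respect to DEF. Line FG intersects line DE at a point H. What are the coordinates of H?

(6, 11/3)

Line FG meets DE where the F-coordinate vanishes; zeroing G's F-weight and renormalizing leaves D, E-weights 1/4 : 1/2 → (1/3, 2/3).
So H = (1/3)·D + (2/3)·E = (6, 11/3).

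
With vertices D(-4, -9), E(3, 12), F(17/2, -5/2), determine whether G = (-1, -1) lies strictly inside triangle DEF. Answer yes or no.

yes

Barycentric coordinates of G: (37/62, 23/62, 1/31).
The three coordinates are positive, positive, positive; a point is interior exactly when all three are positive.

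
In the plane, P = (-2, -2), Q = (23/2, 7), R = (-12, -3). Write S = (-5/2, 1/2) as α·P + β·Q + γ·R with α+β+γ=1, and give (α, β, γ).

Signed area of the reference triangle: [PQR] = ½·((-2)·(7−(-3)) + (23/2)·(-3−(-2)) + (-12)·(-2−7)) = ½·(-20 − 23/2 + 108) = 153/4.
[SQR] = ½·((-5/2)·(7−(-3)) + (23/2)·(-3−(1/2)) + (-12)·(1/2−7)) = ½·(-25 − 161/4 + 78) = 51/8, so the P-coordinate is (51/8)/(153/4) = 1/6.
[PSR] = ½·((-2)·(1/2−(-3)) + (-5/2)·(-3−(-2)) + (-12)·(-2−(1/2))) = ½·(-7 + 5/2 + 30) = 51/4, so the Q-coordinate is 1/3.
[PQS] = ½·((-2)·(7−(1/2)) + (23/2)·(1/2−(-2)) + (-5/2)·(-2−7)) = ½·(-13 + 115/4 + 45/2) = 153/8, so the R-coordinate is 1/2.
Check: 1/6 + 1/3 + 1/2 = 1.

(1/6, 1/3, 1/2)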